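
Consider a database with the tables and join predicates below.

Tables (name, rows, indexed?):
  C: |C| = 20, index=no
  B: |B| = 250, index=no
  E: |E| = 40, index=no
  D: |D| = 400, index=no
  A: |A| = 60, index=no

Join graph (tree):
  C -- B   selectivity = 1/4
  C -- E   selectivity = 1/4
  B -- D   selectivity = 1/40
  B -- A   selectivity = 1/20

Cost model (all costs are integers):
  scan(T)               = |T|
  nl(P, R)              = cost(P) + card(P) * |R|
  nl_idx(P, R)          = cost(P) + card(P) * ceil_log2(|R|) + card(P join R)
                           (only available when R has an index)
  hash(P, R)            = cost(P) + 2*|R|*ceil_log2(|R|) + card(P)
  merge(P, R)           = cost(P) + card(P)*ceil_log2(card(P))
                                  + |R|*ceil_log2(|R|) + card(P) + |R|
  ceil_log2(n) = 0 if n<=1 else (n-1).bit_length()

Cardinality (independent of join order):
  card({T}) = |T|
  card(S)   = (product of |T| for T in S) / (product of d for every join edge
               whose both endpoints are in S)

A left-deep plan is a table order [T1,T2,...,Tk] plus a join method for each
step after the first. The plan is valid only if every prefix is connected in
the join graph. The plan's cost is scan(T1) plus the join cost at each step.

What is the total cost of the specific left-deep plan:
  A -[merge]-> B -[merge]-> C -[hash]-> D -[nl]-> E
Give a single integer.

step 1: scan A: cost=60, card=60
step 2: join B via merge
    card(P join B) = 60*250/(20) = 750
    cost = 60 + 60*6 + 250*8 + 60 + 250 = 2730
step 3: join C via merge
    card(P join C) = 750*20/(4) = 3750
    cost = 2730 + 750*10 + 20*5 + 750 + 20 = 11100
step 4: join D via hash
    card(P join D) = 3750*400/(40) = 37500
    cost = 11100 + 2*400*9 + 3750 = 22050
step 5: join E via nl
    card(P join E) = 37500*40/(4) = 375000
    cost = 22050 + 37500*40 = 1522050

1522050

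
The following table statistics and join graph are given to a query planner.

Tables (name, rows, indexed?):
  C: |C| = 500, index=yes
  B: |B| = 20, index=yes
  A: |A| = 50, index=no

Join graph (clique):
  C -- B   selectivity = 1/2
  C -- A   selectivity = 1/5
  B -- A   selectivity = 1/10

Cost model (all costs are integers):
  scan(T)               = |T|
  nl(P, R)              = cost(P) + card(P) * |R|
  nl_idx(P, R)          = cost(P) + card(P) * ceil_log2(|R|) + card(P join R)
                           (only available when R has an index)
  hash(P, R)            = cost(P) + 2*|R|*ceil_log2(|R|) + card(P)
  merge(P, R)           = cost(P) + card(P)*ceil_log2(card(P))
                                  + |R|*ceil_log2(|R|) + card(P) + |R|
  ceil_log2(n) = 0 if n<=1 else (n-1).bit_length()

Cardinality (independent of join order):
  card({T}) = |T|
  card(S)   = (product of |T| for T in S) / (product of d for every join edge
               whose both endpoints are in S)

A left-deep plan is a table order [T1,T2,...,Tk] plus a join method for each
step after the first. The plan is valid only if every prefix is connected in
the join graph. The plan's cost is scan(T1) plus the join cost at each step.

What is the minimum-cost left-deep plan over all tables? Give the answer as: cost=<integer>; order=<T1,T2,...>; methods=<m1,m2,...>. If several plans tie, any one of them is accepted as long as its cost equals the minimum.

cost=6100; order=A,B,C; methods=hash,merge

Selinger DP (subsets sized 1..n):
  {C}: scan cost=500, card=500
  {B}: scan cost=20, card=20
  {A}: scan cost=50, card=50
  {BC}: card=5000; try (B,hash)→1200, (C,merge)→5140, (C,nl_idx)→5200, (B,merge)→5620, (B,nl_idx)→8000, (C,hash)→9040 …(+2); best=1200 via (B,hash)
  {AC}: card=5000; try (A,hash)→1600, (C,merge)→5400, (C,nl_idx)→5500, (A,merge)→5850, (C,hash)→9100, (C,nl)→25050 …(+1); best=1600 via (A,hash)
  {AB}: card=100; try (B,hash)→300, (B,nl_idx)→400, (A,merge)→490, (B,merge)→520, (A,hash)→640, (A,nl)→1020 …(+1); best=300 via (B,hash)
  {ABC}: card=5000; try (C,merge)→6100, (C,nl_idx)→6200, (B,hash)→6800, (A,hash)→6800, (C,hash)→9400, (B,nl_idx)→31600 …(+5); best=6100 via (C,merge)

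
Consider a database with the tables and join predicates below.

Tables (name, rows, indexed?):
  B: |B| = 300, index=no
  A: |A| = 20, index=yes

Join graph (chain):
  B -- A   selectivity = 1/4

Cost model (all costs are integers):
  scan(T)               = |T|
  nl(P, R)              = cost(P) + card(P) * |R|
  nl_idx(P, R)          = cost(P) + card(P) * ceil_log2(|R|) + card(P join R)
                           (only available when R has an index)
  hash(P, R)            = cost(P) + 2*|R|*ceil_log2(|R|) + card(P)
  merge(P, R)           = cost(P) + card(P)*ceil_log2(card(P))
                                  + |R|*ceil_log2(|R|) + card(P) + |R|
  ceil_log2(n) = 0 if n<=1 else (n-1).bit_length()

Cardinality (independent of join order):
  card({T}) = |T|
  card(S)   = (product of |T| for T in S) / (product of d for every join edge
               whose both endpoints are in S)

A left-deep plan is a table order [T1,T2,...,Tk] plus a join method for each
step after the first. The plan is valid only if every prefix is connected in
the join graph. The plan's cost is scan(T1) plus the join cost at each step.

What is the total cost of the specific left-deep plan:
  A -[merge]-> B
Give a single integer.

step 1: scan A: cost=20, card=20
step 2: join B via merge
    card(P join B) = 20*300/(4) = 1500
    cost = 20 + 20*5 + 300*9 + 20 + 300 = 3140

3140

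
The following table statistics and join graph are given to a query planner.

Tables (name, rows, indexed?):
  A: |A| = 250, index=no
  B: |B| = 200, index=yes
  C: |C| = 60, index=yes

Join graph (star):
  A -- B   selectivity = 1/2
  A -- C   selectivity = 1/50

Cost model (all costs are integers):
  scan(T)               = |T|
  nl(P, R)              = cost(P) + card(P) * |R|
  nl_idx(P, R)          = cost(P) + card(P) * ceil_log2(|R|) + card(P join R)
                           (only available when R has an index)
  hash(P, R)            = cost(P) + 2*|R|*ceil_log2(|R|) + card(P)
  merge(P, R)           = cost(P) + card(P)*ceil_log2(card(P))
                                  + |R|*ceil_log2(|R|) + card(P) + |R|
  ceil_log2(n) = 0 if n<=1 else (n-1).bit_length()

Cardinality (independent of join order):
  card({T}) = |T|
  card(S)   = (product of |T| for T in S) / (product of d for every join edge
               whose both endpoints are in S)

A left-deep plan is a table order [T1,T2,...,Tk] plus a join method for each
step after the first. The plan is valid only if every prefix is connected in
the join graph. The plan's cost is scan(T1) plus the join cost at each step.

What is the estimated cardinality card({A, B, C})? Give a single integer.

Tables in S: A(250), B(200), C(60)
Edges inside S: A-B(d=2), A-C(d=50)
numerator = 250 * 200 * 60 = 3000000
denominator = 2 * 50 = 100
card(S) = 3000000 / 100 = 30000

30000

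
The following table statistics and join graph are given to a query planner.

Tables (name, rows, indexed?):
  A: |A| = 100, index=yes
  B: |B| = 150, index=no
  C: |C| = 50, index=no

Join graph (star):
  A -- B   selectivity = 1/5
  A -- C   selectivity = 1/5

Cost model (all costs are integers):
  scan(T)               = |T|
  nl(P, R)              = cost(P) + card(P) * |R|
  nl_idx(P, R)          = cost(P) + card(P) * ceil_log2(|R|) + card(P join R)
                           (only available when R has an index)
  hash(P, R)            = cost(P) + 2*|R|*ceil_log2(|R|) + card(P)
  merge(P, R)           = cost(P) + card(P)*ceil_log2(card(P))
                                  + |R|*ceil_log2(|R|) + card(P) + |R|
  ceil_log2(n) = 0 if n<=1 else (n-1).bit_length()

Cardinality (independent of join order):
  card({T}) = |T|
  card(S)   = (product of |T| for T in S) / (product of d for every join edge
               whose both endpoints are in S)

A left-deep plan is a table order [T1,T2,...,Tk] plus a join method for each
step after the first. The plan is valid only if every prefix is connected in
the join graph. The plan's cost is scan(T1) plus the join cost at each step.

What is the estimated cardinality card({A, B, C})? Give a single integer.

Tables in S: A(100), B(150), C(50)
Edges inside S: A-B(d=5), A-C(d=5)
numerator = 100 * 150 * 50 = 750000
denominator = 5 * 5 = 25
card(S) = 750000 / 25 = 30000

30000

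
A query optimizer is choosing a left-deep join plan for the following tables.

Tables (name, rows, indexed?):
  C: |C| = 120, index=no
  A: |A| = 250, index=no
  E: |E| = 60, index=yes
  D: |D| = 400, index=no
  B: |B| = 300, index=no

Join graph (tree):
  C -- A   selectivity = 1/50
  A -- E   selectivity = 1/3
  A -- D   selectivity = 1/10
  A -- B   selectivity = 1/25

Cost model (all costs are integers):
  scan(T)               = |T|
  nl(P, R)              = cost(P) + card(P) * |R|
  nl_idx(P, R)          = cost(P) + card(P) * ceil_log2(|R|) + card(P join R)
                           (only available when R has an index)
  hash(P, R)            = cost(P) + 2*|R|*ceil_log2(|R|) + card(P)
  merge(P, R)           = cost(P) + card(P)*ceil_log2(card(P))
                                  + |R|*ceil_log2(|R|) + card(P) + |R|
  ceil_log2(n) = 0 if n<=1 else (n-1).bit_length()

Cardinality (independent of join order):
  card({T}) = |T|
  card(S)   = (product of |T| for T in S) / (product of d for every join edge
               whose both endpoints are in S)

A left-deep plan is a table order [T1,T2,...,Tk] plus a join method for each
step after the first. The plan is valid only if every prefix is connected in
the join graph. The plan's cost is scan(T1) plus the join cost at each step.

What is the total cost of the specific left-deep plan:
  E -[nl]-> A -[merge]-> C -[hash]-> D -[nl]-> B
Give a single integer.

step 1: scan E: cost=60, card=60
step 2: join A via nl
    card(P join A) = 60*250/(3) = 5000
    cost = 60 + 60*250 = 15060
step 3: join C via merge
    card(P join C) = 5000*120/(50) = 12000
    cost = 15060 + 5000*13 + 120*7 + 5000 + 120 = 86020
step 4: join D via hash
    card(P join D) = 12000*400/(10) = 480000
    cost = 86020 + 2*400*9 + 12000 = 105220
step 5: join B via nl
    card(P join B) = 480000*300/(25) = 5760000
    cost = 105220 + 480000*300 = 144105220

144105220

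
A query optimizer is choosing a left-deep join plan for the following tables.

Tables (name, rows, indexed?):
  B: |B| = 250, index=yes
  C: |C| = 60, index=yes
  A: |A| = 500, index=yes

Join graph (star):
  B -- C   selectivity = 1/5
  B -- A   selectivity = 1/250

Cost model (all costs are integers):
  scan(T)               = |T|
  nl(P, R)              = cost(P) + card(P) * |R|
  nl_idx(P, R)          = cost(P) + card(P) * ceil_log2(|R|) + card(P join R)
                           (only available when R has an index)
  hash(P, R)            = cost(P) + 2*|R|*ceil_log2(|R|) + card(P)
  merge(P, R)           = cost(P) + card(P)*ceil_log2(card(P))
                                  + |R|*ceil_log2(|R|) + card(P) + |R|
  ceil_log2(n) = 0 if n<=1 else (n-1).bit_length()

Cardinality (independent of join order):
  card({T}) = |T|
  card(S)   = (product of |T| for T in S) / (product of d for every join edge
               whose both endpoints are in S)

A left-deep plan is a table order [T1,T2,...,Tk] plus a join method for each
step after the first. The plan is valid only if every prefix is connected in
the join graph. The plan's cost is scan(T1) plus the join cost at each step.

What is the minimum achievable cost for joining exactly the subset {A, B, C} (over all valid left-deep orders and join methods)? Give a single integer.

Selinger DP over subsets of {A,B,C}:
  {B}: scan cost=250, card=250
  {C}: scan cost=60, card=60
  {A}: scan cost=500, card=500
  {BC}: card=3000; try (C,hash)→1220, (B,merge)→2730, (C,merge)→2920, (B,nl_idx)→3540, (B,hash)→4120, (C,nl_idx)→4750 …(+2); best=1220 via (C,hash)
  {AB}: card=500; try (A,nl_idx)→3000, (B,hash)→5000, (B,nl_idx)→5000, (A,merge)→7500, (B,merge)→7750, (A,hash)→9500 …(+2); best=3000 via (A,nl_idx)
  {ABC}: card=6000; try (C,hash)→4220, (C,merge)→8420, (C,nl_idx)→12000, (A,hash)→13220, (C,nl)→33000, (A,nl_idx)→34220 …(+2); best=4220 via (C,hash)

4220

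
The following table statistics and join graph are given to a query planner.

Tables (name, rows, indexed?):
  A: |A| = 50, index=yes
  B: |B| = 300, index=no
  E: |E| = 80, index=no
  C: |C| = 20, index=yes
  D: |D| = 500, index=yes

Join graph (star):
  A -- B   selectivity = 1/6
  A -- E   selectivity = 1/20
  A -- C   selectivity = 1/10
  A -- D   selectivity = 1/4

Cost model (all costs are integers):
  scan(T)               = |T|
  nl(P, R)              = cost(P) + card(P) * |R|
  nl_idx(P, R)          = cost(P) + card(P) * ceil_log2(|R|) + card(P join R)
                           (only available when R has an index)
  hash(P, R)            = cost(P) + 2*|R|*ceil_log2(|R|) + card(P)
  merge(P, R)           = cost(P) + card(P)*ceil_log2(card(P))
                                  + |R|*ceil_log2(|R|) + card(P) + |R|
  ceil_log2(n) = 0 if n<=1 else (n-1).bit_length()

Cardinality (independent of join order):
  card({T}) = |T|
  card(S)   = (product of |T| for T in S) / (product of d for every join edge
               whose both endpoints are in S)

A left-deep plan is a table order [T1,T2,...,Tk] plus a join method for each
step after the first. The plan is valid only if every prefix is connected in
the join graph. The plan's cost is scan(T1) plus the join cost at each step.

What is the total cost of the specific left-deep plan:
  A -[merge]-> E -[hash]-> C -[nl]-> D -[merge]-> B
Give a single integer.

1054440

step 1: scan A: cost=50, card=50
step 2: join E via merge
    card(P join E) = 50*80/(20) = 200
    cost = 50 + 50*6 + 80*7 + 50 + 80 = 1040
step 3: join C via hash
    card(P join C) = 200*20/(10) = 400
    cost = 1040 + 2*20*5 + 200 = 1440
step 4: join D via nl
    card(P join D) = 400*500/(4) = 50000
    cost = 1440 + 400*500 = 201440
step 5: join B via merge
    card(P join B) = 50000*300/(6) = 2500000
    cost = 201440 + 50000*16 + 300*9 + 50000 + 300 = 1054440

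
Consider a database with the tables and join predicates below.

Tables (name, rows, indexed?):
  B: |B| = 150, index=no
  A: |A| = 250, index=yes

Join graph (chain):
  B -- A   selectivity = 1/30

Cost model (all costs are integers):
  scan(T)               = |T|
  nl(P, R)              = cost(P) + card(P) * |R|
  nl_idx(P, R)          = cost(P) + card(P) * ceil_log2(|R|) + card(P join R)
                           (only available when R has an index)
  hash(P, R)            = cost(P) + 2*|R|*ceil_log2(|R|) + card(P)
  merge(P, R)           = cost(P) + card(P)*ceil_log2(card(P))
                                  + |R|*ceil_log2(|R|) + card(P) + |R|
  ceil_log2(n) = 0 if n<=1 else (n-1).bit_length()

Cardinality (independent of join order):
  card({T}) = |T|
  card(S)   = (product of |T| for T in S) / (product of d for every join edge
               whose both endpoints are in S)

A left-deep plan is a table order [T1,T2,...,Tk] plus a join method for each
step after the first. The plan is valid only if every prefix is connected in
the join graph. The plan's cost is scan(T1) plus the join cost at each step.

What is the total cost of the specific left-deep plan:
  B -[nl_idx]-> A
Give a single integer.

2600

step 1: scan B: cost=150, card=150
step 2: join A via nl_idx
    card(P join A) = 150*250/(30) = 1250
    cost = 150 + 150*8 + 1250 = 2600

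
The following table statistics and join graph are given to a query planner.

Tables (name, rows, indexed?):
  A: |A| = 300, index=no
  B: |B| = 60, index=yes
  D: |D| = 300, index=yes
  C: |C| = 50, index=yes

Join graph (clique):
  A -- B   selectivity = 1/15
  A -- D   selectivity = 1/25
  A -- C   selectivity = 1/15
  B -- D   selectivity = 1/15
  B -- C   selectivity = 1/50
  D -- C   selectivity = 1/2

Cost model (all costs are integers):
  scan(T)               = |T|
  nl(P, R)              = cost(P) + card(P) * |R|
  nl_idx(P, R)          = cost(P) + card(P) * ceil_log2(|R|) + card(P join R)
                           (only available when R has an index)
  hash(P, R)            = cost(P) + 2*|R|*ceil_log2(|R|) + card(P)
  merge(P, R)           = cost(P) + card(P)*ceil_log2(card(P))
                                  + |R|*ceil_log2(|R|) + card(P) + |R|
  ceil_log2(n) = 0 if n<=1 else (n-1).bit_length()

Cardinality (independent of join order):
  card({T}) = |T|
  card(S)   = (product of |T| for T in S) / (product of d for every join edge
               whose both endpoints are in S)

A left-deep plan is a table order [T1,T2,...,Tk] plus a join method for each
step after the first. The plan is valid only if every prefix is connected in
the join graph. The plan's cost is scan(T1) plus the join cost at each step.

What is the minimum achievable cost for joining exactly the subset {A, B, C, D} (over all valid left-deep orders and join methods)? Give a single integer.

3672

Selinger DP over subsets of {A,B,C,D}:
  {A}: scan cost=300, card=300
  {B}: scan cost=60, card=60
  {D}: scan cost=300, card=300
  {C}: scan cost=50, card=50
  {AB}: card=1200; try (B,hash)→1320, (B,nl_idx)→3300, (A,merge)→3480, (B,merge)→3720, (A,hash)→5520, (A,nl)→18060 …(+1); best=1320 via (B,hash)
  {AD}: card=3600; try (D,hash)→6000, (A,hash)→6000, (D,merge)→6300, (A,merge)→6300, (D,nl_idx)→6600, (D,nl)→90300 …(+1); best=6000 via (D,hash)
  {AC}: card=1000; try (C,hash)→1200, (C,nl_idx)→3100, (A,merge)→3400, (C,merge)→3650, (A,hash)→5500, (A,nl)→15050 …(+1); best=1200 via (C,hash)
  {BD}: card=1200; try (B,hash)→1320, (D,nl_idx)→1800, (B,nl_idx)→3300, (D,merge)→3480, (B,merge)→3720, (D,hash)→5520 …(+2); best=1320 via (B,hash)
  {BC}: card=60; try (B,nl_idx)→410, (C,nl_idx)→480, (C,hash)→720, (B,hash)→820, (B,merge)→820, (C,merge)→830 …(+2); best=410 via (B,nl_idx)
  {CD}: card=7500; try (C,hash)→1200, (D,merge)→3400, (C,merge)→3650, (D,hash)→5500, (D,nl_idx)→8000, (C,nl_idx)→9600 …(+2); best=1200 via (C,hash)
  {ABD}: card=960; try (D,hash)→7920, (A,hash)→7920, (B,hash)→10320, (D,nl_idx)→13080, (D,merge)→18720, (A,merge)→18720 …(+5); best=7920 via (D,hash)
  {ABC}: card=80; try (B,hash)→2920, (C,hash)→3120, (A,merge)→3830, (A,hash)→5870, (B,nl_idx)→7280, (C,nl_idx)→8600 …(+5); best=2920 via (B,hash)
  {ACD}: card=6000; try (D,hash)→7600, (C,hash)→10200, (A,hash)→14100, (D,merge)→15200, (D,nl_idx)→16200, (C,nl_idx)→33600 …(+5); best=7600 via (D,hash)
  {BCD}: card=600; try (D,nl_idx)→1550, (C,hash)→3120, (D,merge)→3830, (D,hash)→5870, (C,nl_idx)→9120, (B,hash)→9420 …(+6); best=1550 via (D,nl_idx)
  {ABCD}: card=32; try (D,nl_idx)→3672, (D,merge)→6560, (A,hash)→7550, (D,hash)→8400, (C,hash)→9480, (A,merge)→11150 …(+9); best=3672 via (D,nl_idx)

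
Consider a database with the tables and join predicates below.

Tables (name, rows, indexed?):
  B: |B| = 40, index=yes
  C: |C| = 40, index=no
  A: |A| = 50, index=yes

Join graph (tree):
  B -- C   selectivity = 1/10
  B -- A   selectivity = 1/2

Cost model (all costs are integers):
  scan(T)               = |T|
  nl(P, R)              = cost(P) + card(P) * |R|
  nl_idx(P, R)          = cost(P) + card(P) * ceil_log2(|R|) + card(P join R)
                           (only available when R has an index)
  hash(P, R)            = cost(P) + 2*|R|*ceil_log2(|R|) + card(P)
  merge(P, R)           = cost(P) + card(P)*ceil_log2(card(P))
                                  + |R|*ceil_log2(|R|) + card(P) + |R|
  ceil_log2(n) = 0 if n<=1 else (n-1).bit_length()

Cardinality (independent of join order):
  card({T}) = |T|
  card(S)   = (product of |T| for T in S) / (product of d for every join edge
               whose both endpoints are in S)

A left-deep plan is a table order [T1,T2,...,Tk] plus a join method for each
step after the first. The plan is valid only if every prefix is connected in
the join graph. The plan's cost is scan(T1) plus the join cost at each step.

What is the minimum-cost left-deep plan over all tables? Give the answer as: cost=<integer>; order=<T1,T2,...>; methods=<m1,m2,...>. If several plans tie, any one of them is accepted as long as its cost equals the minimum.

cost=1200; order=C,B,A; methods=nl_idx,hash

Selinger DP (subsets sized 1..n):
  {B}: scan cost=40, card=40
  {C}: scan cost=40, card=40
  {A}: scan cost=50, card=50
  {BC}: card=160; try (B,nl_idx)→440, (C,hash)→560, (B,hash)→560, (C,merge)→600, (B,merge)→600, (C,nl)→1640 …(+1); best=440 via (B,nl_idx)
  {AB}: card=1000; try (B,hash)→580, (A,merge)→670, (B,merge)→680, (A,hash)→680, (A,nl_idx)→1280, (B,nl_idx)→1350 …(+2); best=580 via (B,hash)
  {ABC}: card=4000; try (A,hash)→1200, (C,hash)→2060, (A,merge)→2230, (A,nl_idx)→5400, (A,nl)→8440, (C,merge)→11860 …(+1); best=1200 via (A,hash)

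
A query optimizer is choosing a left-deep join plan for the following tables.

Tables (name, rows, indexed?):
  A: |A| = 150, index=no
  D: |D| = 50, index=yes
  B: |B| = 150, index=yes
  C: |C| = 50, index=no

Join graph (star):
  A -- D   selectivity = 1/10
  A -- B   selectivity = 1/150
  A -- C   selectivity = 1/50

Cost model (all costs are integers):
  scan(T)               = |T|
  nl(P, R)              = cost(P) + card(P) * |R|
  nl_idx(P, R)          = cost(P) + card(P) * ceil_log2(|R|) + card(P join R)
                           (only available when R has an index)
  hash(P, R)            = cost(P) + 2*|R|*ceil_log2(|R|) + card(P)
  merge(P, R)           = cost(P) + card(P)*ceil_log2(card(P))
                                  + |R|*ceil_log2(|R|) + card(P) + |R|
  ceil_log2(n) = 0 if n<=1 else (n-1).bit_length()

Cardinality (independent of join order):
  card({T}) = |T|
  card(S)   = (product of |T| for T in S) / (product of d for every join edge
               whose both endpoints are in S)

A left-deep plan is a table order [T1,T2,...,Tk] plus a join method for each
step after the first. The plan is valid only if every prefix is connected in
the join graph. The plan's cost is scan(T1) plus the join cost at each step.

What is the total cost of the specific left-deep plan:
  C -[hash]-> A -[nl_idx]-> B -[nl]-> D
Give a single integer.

step 1: scan C: cost=50, card=50
step 2: join A via hash
    card(P join A) = 50*150/(50) = 150
    cost = 50 + 2*150*8 + 50 = 2500
step 3: join B via nl_idx
    card(P join B) = 150*150/(150) = 150
    cost = 2500 + 150*8 + 150 = 3850
step 4: join D via nl
    card(P join D) = 150*50/(10) = 750
    cost = 3850 + 150*50 = 11350

11350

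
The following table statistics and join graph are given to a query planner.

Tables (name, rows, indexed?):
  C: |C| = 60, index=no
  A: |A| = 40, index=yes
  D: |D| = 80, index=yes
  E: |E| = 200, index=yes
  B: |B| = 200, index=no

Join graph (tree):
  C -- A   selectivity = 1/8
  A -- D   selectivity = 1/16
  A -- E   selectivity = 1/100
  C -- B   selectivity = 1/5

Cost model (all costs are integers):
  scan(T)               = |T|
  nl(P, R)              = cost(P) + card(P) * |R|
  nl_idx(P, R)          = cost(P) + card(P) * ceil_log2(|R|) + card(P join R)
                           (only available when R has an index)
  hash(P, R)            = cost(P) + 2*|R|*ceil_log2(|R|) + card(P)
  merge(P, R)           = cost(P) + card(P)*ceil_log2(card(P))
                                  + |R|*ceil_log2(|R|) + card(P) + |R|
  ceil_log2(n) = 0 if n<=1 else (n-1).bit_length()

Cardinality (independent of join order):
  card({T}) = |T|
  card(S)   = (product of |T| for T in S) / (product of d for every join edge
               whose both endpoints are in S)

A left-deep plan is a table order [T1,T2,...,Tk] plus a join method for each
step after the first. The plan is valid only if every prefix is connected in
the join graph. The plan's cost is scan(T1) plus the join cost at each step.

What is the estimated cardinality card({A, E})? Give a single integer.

Tables in S: A(40), E(200)
Edges inside S: A-E(d=100)
numerator = 40 * 200 = 8000
denominator = 100 = 100
card(S) = 8000 / 100 = 80

80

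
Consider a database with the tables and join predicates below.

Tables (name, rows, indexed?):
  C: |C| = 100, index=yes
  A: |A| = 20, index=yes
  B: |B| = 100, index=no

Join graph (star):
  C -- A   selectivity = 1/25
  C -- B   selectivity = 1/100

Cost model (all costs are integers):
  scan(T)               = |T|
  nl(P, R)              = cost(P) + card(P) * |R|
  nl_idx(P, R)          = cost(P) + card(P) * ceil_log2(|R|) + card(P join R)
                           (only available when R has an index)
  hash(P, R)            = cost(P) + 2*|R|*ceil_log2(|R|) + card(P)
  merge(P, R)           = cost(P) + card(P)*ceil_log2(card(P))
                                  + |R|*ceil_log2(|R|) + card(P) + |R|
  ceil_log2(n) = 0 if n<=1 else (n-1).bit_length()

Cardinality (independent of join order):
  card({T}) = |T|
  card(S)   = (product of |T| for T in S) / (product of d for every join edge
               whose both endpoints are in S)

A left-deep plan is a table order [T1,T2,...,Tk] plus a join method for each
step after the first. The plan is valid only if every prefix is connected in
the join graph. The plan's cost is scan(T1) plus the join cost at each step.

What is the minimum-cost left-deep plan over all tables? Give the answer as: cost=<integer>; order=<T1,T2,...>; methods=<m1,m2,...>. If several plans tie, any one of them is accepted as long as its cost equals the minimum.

Selinger DP (subsets sized 1..n):
  {C}: scan cost=100, card=100
  {A}: scan cost=20, card=20
  {B}: scan cost=100, card=100
  {AC}: card=80; try (C,nl_idx)→240, (A,hash)→400, (A,nl_idx)→680, (C,merge)→940, (A,merge)→1020, (C,hash)→1440 …(+2); best=240 via (C,nl_idx)
  {BC}: card=100; try (C,nl_idx)→900, (C,hash)→1600, (B,hash)→1600, (C,merge)→1700, (B,merge)→1700, (C,nl)→10100 …(+1); best=900 via (C,nl_idx)
  {ABC}: card=80; try (A,hash)→1200, (A,nl_idx)→1480, (B,merge)→1680, (B,hash)→1720, (A,merge)→1820, (A,nl)→2900 …(+1); best=1200 via (A,hash)

cost=1200; order=B,C,A; methods=nl_idx,hash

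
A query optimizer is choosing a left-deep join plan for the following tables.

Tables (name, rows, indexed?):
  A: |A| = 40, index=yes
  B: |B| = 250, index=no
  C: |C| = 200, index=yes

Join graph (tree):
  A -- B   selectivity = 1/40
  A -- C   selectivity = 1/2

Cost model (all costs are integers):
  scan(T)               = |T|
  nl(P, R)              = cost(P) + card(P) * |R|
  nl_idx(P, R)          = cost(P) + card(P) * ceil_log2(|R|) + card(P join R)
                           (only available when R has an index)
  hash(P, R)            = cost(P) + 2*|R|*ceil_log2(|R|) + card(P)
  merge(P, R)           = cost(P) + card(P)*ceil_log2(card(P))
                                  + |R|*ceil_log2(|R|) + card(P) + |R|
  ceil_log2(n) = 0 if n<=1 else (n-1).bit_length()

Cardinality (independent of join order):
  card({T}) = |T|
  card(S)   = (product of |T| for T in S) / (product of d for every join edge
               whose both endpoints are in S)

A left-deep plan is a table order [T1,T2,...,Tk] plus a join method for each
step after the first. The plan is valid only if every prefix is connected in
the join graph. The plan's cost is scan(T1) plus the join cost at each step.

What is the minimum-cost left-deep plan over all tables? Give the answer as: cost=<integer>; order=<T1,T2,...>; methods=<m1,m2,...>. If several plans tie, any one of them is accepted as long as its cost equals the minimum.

cost=4430; order=B,A,C; methods=hash,hash

Selinger DP (subsets sized 1..n):
  {A}: scan cost=40, card=40
  {B}: scan cost=250, card=250
  {C}: scan cost=200, card=200
  {AB}: card=250; try (A,hash)→980, (A,nl_idx)→2000, (B,merge)→2570, (A,merge)→2780, (B,hash)→4080, (B,nl)→10040 …(+1); best=980 via (A,hash)
  {AC}: card=4000; try (A,hash)→880, (C,merge)→2120, (A,merge)→2280, (C,hash)→3280, (C,nl_idx)→4360, (A,nl_idx)→5400 …(+2); best=880 via (A,hash)
  {ABC}: card=25000; try (C,hash)→4430, (C,merge)→5030, (B,hash)→8880, (C,nl_idx)→27980, (C,nl)→50980, (B,merge)→55130 …(+1); best=4430 via (C,hash)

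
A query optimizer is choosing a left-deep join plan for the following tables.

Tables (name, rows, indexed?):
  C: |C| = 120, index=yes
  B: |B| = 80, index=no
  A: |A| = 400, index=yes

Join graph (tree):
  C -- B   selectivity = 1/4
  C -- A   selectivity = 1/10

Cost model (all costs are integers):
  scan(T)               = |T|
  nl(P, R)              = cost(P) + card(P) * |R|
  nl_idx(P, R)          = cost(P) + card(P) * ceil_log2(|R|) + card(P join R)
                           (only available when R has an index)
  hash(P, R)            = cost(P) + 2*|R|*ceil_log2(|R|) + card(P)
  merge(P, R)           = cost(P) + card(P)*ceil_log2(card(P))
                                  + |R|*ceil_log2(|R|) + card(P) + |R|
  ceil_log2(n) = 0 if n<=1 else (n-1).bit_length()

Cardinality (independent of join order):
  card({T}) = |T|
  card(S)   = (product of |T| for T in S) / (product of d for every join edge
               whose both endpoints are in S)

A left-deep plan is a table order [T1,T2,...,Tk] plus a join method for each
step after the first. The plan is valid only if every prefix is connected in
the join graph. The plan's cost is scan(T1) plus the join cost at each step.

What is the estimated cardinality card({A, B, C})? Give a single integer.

96000

Tables in S: A(400), B(80), C(120)
Edges inside S: C-B(d=4), C-A(d=10)
numerator = 400 * 80 * 120 = 3840000
denominator = 4 * 10 = 40
card(S) = 3840000 / 40 = 96000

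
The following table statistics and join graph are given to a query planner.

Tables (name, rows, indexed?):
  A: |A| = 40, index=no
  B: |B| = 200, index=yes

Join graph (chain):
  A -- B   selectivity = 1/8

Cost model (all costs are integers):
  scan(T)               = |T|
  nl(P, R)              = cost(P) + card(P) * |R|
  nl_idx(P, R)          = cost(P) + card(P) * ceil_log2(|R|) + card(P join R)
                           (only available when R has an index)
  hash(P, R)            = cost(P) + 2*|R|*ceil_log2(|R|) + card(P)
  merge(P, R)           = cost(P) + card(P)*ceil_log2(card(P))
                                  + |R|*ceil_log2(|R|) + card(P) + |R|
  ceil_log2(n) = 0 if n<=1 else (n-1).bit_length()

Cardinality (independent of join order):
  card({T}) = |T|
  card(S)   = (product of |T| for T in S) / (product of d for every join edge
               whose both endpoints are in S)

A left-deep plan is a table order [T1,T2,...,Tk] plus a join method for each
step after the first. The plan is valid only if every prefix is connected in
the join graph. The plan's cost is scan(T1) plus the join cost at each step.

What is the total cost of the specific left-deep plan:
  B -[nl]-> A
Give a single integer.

step 1: scan B: cost=200, card=200
step 2: join A via nl
    card(P join A) = 200*40/(8) = 1000
    cost = 200 + 200*40 = 8200

8200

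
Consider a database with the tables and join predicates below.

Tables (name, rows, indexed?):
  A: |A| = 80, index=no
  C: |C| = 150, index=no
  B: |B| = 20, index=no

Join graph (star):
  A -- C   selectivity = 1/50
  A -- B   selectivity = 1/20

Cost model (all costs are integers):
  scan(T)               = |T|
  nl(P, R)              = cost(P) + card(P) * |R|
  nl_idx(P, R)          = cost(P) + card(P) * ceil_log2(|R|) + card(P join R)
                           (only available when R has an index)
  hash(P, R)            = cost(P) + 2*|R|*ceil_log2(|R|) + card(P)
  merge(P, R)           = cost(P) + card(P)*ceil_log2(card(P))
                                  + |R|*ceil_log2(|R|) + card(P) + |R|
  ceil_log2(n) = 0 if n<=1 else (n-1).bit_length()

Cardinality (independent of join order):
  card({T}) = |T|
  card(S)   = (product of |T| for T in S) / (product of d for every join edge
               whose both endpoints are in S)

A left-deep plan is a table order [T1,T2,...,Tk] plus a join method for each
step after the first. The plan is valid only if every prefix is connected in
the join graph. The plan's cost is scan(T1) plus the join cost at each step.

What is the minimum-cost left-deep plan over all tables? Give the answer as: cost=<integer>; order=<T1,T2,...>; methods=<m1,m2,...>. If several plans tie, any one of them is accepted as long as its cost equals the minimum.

cost=1860; order=C,A,B; methods=hash,hash

Selinger DP (subsets sized 1..n):
  {A}: scan cost=80, card=80
  {C}: scan cost=150, card=150
  {B}: scan cost=20, card=20
  {AC}: card=240; try (A,hash)→1420, (C,merge)→2070, (A,merge)→2140, (C,hash)→2560, (C,nl)→12080, (A,nl)→12150; best=1420 via (A,hash)
  {AB}: card=80; try (B,hash)→360, (A,merge)→780, (B,merge)→840, (A,hash)→1160, (A,nl)→1620, (B,nl)→1680; best=360 via (B,hash)
  {ABC}: card=240; try (B,hash)→1860, (C,merge)→2350, (C,hash)→2840, (B,merge)→3700, (B,nl)→6220, (C,nl)→12360; best=1860 via (B,hash)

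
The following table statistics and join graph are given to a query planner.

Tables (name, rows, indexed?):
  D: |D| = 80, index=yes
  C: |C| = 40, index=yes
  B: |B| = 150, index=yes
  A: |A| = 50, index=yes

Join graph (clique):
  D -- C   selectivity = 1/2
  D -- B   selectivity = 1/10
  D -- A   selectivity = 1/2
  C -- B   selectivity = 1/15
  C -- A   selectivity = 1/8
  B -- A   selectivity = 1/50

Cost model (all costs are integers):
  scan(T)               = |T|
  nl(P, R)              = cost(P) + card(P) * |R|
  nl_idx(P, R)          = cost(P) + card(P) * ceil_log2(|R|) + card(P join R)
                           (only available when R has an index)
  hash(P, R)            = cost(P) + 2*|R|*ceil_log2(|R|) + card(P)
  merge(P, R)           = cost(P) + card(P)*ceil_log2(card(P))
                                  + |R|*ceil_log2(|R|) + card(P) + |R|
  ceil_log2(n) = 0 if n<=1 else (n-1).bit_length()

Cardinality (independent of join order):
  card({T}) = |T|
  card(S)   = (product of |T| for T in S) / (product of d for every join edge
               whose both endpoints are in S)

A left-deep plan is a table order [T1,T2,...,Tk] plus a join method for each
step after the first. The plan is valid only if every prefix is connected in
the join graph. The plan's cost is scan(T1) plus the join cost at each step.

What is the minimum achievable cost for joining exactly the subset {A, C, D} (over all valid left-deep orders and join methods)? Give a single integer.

Selinger DP over subsets of {A,C,D}:
  {D}: scan cost=80, card=80
  {C}: scan cost=40, card=40
  {A}: scan cost=50, card=50
  {CD}: card=1600; try (C,hash)→640, (D,merge)→960, (C,merge)→1000, (D,hash)→1200, (D,nl_idx)→1920, (C,nl_idx)→2160 …(+2); best=640 via (C,hash)
  {AD}: card=2000; try (A,hash)→760, (D,merge)→1040, (A,merge)→1070, (D,hash)→1220, (D,nl_idx)→2400, (A,nl_idx)→2560 …(+2); best=760 via (A,hash)
  {AC}: card=250; try (A,nl_idx)→530, (C,hash)→580, (C,nl_idx)→600, (A,merge)→670, (C,merge)→680, (A,hash)→680 …(+2); best=530 via (A,nl_idx)
  {ACD}: card=5000; try (D,hash)→1900, (A,hash)→2840, (C,hash)→3240, (D,merge)→3420, (D,nl_idx)→7280, (A,nl_idx)→15240 …(+6); best=1900 via (D,hash)

1900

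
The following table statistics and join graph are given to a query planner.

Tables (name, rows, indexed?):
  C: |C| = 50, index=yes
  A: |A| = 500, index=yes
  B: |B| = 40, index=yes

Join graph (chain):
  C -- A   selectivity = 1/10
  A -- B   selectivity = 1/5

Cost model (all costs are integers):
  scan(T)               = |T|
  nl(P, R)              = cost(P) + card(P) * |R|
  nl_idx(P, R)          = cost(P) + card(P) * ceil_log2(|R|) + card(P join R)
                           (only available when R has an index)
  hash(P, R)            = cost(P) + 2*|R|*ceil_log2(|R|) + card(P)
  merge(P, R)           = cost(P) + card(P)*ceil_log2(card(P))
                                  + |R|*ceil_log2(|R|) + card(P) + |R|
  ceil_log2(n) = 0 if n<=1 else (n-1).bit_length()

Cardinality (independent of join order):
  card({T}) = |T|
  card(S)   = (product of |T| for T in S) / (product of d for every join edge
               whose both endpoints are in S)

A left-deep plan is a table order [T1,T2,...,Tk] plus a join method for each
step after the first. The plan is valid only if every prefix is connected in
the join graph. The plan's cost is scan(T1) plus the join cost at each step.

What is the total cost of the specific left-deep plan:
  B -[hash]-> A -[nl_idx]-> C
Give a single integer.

53080

step 1: scan B: cost=40, card=40
step 2: join A via hash
    card(P join A) = 40*500/(5) = 4000
    cost = 40 + 2*500*9 + 40 = 9080
step 3: join C via nl_idx
    card(P join C) = 4000*50/(10) = 20000
    cost = 9080 + 4000*6 + 20000 = 53080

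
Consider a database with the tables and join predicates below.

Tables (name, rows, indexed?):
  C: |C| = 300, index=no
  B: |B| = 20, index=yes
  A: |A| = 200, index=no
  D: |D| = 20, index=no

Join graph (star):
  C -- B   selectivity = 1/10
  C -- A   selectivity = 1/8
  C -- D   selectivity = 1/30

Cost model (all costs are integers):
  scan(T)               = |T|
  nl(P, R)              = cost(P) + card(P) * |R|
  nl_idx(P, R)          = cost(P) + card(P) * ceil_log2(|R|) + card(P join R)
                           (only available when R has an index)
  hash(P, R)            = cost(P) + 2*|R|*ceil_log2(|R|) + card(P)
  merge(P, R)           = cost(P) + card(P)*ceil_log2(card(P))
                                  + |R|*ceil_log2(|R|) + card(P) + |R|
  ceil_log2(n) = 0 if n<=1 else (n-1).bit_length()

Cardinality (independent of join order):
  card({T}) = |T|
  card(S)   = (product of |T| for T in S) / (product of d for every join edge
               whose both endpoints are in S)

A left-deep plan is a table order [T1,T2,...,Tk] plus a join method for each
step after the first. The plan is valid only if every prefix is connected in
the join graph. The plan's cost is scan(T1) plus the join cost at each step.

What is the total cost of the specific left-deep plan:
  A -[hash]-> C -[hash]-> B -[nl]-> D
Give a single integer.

313500

step 1: scan A: cost=200, card=200
step 2: join C via hash
    card(P join C) = 200*300/(8) = 7500
    cost = 200 + 2*300*9 + 200 = 5800
step 3: join B via hash
    card(P join B) = 7500*20/(10) = 15000
    cost = 5800 + 2*20*5 + 7500 = 13500
step 4: join D via nl
    card(P join D) = 15000*20/(30) = 10000
    cost = 13500 + 15000*20 = 313500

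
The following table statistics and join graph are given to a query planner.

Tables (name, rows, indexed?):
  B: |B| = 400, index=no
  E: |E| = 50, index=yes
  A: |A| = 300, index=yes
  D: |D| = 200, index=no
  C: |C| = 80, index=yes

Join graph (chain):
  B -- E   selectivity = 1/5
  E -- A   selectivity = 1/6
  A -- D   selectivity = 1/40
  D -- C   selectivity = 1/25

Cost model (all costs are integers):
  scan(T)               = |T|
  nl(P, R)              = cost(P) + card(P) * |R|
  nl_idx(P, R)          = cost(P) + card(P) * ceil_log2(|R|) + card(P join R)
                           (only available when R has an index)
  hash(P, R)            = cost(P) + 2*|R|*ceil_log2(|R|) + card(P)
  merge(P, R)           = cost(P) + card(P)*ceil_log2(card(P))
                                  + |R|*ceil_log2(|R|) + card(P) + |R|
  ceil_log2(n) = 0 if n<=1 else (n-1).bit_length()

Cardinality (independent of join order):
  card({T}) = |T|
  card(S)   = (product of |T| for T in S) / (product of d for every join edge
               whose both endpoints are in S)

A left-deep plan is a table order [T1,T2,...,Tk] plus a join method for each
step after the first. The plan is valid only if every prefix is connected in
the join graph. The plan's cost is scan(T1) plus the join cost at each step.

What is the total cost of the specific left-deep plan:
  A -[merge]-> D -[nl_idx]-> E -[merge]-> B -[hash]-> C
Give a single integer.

step 1: scan A: cost=300, card=300
step 2: join D via merge
    card(P join D) = 300*200/(40) = 1500
    cost = 300 + 300*9 + 200*8 + 300 + 200 = 5100
step 3: join E via nl_idx
    card(P join E) = 1500*50/(6) = 12500
    cost = 5100 + 1500*6 + 12500 = 26600
step 4: join B via merge
    card(P join B) = 12500*400/(5) = 1000000
    cost = 26600 + 12500*14 + 400*9 + 12500 + 400 = 218100
step 5: join C via hash
    card(P join C) = 1000000*80/(25) = 3200000
    cost = 218100 + 2*80*7 + 1000000 = 1219220

1219220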